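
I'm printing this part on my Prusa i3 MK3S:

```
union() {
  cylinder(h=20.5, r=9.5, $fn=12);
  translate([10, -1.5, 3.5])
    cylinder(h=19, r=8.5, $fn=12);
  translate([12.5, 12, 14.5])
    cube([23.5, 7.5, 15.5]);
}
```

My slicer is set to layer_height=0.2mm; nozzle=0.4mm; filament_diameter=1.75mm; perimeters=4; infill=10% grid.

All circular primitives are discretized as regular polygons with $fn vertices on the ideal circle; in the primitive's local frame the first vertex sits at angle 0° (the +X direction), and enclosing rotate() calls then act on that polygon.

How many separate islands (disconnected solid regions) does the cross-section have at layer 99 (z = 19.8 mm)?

At z = 19.8 mm: the cylinder: section is a regular 12-gon, circumradius r=9.5; the r=8.5 cylinder at (10, -1.5) gives a regular 12-gon of circumradius 8.5 (constant along its height); the 23.5×7.5 cube at (12.5, 12) contributes its full rectangle; Combining (union): the regions partially overlap (shared area 75.28 mm²), so overlapping operands fuse into one piece — 2 connected regions. Overall, the cross-section has 2 separate islands. Island count = 2.

2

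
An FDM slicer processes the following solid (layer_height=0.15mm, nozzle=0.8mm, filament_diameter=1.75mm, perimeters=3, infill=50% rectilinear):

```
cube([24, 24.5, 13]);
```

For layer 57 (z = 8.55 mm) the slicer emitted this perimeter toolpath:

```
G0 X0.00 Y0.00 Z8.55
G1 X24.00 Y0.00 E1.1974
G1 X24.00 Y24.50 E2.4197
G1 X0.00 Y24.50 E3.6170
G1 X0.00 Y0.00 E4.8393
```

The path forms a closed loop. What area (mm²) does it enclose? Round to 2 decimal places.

588.00 mm²

Apply the shoelace formula to the sequence of (X, Y) vertices; enclosed area = 588.00 mm².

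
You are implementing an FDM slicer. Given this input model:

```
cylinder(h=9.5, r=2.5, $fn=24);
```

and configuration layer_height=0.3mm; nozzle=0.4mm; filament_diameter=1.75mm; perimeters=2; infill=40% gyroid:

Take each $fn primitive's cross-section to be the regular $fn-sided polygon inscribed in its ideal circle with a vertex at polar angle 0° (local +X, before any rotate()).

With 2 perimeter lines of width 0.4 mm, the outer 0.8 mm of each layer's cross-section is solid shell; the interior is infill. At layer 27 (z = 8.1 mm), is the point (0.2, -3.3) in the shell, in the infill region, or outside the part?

outside

At z = 8.1 mm: the cylinder: section is a regular 24-gon, circumradius r=2.5. Overall, the cross-section is a single solid region. The nearest boundary edge runs (-0.00, -2.50)→(0.65, -2.41); distance from the point to it = 0.82 mm. The point is not inside any of the regions above, so it lies outside the cross-section (0.82 mm from the nearest boundary).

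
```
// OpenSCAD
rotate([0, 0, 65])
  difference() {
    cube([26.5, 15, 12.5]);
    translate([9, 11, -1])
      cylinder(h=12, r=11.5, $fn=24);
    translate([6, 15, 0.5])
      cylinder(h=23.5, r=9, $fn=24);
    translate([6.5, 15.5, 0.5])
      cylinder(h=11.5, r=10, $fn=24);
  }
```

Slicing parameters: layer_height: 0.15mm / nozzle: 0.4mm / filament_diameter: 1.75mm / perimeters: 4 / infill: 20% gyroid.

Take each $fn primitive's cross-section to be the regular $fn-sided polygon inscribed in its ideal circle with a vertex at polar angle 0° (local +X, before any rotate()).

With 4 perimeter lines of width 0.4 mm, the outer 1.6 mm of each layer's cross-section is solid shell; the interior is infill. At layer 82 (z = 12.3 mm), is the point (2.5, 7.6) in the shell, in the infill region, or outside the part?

shell

At z = 12.3 mm: the 26.5×15 cube contributes its full rectangle; the cylinder at (9, 11) is absent (z outside [-1, 11]); the r=9 cylinder at (6, 15) gives a regular 24-gon of circumradius 9 (constant along its height); the cylinder at (6.5, 15.5) is absent (z outside [0.5, 12]); After the difference (first − rest): starting from the 26.5×15 cube, the r=9 cylinder at (6, 15) partially overlaps it — only the 112.22 mm² overlap (of its 251.57 mm²) is removed, clipping the outline — 1 connected region; (whole slice rotated 65° about Z — lengths, areas and connectivity unchanged). Overall, the cross-section is a single solid region. Undo the 65° rotation: the query point maps to (7.944, 0.946) in the un-rotated model frame. The nearest boundary edge runs (26.50, 0.00)→(0.00, 0.00); distance from the point to it = 0.95 mm. The point is inside the cross-section, 0.95 mm from the nearest boundary — within the 1.6 mm shell band (4 × 0.4).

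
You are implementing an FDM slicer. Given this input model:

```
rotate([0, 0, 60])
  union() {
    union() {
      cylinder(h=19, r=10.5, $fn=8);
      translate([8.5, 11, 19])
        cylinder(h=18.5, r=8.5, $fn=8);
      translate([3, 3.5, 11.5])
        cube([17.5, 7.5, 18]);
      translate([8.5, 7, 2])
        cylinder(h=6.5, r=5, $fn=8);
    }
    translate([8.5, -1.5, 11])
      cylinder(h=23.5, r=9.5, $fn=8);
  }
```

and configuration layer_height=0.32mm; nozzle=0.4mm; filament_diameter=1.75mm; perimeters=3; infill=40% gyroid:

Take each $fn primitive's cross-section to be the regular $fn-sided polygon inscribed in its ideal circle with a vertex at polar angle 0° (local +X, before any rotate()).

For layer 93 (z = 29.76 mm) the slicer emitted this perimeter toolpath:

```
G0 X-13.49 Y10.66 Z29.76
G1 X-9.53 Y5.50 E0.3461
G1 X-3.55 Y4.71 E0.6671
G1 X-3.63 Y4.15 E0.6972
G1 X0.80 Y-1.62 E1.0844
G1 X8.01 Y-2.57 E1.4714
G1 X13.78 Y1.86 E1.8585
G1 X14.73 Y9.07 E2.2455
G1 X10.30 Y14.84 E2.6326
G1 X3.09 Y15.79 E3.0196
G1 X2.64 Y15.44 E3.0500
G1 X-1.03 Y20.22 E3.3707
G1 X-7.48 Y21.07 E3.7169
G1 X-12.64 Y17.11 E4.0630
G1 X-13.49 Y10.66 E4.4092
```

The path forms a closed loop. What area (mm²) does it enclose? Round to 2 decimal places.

Apply the shoelace formula to the sequence of (X, Y) vertices; enclosed area = 423.50 mm².

423.50 mm²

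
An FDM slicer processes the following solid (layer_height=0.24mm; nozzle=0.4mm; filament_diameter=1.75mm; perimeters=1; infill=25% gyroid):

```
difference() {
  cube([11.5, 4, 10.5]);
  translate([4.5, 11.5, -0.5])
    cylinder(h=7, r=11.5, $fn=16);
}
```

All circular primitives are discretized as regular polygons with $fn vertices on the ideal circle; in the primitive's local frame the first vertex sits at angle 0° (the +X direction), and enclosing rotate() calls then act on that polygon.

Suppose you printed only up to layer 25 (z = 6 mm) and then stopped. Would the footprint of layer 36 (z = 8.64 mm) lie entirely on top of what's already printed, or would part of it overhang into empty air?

Compare the two slices. At z = 6: the cube (footprint 11.5×4) is included at this height (area 46.00 mm²); the cylinder at (4.5, 11.5): section is a regular 16-gon, circumradius r=11.5 (area = (16/2)·11.500²·sin(360°/16) = 404.88 mm²); Taking the first minus the rest: starting from the 11.5×4 cube (46.00 mm²), the r=11.5 cylinder at (4.5, 11.5) partially overlaps it — only the 37.53 mm² overlap (of its 404.88 mm²) is removed, clipping the outline — area = 8.47 mm². At z = 8.64: the 11.5×4 cube contributes its full rectangle (area 46.00 mm²); the cylinder at (4.5, 11.5) does not reach this height (z outside [-0.5, 6.5]); Taking the first minus the rest: none of the subtracted shapes is present at this height, so the 11.5×4 cube is unchanged — area = 46.00 mm². Checking containment: at z = 8.64 the cross-section extends beyond the z = 6 cross-section by about 37.53 mm².

part overhangs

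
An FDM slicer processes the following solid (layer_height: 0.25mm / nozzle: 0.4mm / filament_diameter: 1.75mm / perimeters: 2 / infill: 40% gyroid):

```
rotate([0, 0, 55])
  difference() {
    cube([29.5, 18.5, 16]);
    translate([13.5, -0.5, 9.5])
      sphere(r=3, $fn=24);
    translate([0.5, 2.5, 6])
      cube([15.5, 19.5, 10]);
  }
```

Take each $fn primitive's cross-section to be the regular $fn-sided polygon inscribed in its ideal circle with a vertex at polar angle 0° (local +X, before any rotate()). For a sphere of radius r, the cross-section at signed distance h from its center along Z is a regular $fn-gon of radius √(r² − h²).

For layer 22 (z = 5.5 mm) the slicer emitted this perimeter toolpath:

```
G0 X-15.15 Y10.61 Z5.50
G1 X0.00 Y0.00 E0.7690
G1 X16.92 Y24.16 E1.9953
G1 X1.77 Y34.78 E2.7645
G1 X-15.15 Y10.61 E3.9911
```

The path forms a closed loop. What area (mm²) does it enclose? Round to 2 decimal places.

545.71 mm²

Apply the shoelace formula to the sequence of (X, Y) vertices; enclosed area = 545.71 mm².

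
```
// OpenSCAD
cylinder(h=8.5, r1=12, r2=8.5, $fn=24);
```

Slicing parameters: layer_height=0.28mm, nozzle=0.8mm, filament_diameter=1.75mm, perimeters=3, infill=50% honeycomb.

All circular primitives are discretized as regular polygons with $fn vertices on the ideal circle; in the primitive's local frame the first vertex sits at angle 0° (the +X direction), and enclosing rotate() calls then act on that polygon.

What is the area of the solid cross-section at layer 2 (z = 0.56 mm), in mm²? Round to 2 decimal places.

At z = 0.56 mm: the cone (r1=12→r2=8.5) has section circumradius 11.769 here — a regular 24-gon (area = (24/2)·11.769²·sin(360°/24) = 430.22 mm²). Overall, the cross-section is a single solid region. Net area = 430.22 mm².

430.22 mm²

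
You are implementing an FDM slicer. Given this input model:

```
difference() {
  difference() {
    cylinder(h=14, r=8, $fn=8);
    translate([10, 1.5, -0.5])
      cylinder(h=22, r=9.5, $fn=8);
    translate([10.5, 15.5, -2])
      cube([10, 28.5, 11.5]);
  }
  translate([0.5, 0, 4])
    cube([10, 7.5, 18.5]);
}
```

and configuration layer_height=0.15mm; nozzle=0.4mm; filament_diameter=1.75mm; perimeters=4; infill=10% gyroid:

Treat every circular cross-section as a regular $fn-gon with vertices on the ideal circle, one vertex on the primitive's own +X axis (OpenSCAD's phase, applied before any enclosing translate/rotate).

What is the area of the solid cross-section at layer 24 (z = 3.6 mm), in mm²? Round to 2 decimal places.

At z = 3.6 mm: the r=8 cylinder gives a regular 8-gon of circumradius 8 (constant along its height) (area = (8/2)·8.000²·sin(360°/8) = 181.02 mm²); the r=9.5 cylinder at (10, 1.5) contributes a regular 8-gon of circumradius 9.5 (area = (8/2)·9.500²·sin(360°/8) = 255.27 mm²); the cube at (10.5, 15.5) is present — its section is the full 10×28.5 rectangle (area 285.00 mm²); After the difference (first − rest): starting from the r=8 cylinder (181.02 mm²), the r=9.5 cylinder at (10, 1.5) partially overlaps it — only the 59.48 mm² overlap (of its 255.27 mm²) is removed, clipping the outline; the 10×28.5 cube at (10.5, 15.5) misses the remaining region (no effect) — area = 121.54 mm²; the cube at (0.5, 0) is absent (z outside [4, 22.5]); After the difference (first − rest): none of the subtracted shapes is present at this height, so the result so far is unchanged — area = 121.54 mm². Overall, the cross-section is a single solid region. Net area = 121.54 mm².

121.54 mm²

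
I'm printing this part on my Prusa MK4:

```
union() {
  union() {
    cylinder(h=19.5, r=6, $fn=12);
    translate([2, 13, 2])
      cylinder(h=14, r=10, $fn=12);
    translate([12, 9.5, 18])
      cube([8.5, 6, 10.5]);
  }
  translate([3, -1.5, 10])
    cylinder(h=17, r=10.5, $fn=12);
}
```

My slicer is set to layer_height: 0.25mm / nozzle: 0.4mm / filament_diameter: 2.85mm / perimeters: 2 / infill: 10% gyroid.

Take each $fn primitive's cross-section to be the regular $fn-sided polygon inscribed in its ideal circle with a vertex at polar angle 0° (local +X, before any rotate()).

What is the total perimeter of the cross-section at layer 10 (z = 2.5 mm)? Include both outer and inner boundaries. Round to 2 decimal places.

At z = 2.5 mm: the r=6 cylinder contributes a regular 12-gon of circumradius 6 (perimeter = 2·12·6.000·sin(180°/12) = 37.27 mm); the cylinder at (2, 13): section is a regular 12-gon, circumradius r=10 (perimeter = 2·12·10.000·sin(180°/12) = 62.12 mm); the cube at (12, 9.5) does not reach this height (z outside [18, 28.5]); Merging all regions: the regions partially overlap (shared area 13.75 mm²), so the edge portions inside another operand are dropped and the merged outline is re-measured after clipping — boundary = 82.03 mm; the cylinder at (3, -1.5) is absent (z outside [10, 27]); Merging all regions: only that combined region is present, so the union is just that shape — boundary = 82.03 mm. Overall, the cross-section is a single solid region. Total boundary length (outer) = 82.03 mm.

82.03 mm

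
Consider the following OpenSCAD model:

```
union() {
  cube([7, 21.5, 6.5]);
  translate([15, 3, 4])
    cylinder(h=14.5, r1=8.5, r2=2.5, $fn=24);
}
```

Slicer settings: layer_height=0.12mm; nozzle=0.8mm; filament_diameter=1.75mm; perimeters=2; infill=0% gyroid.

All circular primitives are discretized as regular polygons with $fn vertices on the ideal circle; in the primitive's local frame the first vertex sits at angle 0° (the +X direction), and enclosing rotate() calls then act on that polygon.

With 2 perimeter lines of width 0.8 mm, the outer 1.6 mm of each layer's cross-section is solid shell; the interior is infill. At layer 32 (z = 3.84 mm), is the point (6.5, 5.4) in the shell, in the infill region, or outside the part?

shell

At z = 3.84 mm: the cube is present — its section is the full 7×21.5 rectangle; the cone at (15, 3) is absent (z outside [4, 18.5]); Taking the union: only the 7×21.5 cube is present, so the union is just that shape — 1 connected region. Overall, the cross-section is a single solid region. The nearest boundary edge runs (7.00, 0.00)→(7.00, 21.50); distance from the point to it = 0.50 mm. The point is inside the cross-section, 0.50 mm from the nearest boundary — within the 1.6 mm shell band (2 × 0.8).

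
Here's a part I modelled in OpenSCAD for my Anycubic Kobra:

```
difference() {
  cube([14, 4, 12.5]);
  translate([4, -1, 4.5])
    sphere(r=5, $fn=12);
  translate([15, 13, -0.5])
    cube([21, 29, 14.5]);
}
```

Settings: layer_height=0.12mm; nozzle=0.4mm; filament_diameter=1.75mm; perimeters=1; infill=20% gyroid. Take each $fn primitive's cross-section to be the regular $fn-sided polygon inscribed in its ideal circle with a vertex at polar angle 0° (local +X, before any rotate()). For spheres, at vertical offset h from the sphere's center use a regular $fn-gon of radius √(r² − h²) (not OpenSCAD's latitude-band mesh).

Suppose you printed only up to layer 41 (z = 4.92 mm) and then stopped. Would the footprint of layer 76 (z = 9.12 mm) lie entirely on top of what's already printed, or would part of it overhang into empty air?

part overhangs

Compare the two slices. At z = 4.92: the cube is present — its section is the full 14×4 rectangle (area 56.00 mm²); the sphere at (4, -1): section is a regular 12-gon, circumradius = √(r²−h²) = √(5²−0.42²) = 4.982 (area = (12/2)·4.982²·sin(360°/12) = 74.47 mm²); the 21×29 cube at (15, 13) contributes its full rectangle (area 609.00 mm²); Subtracting the remaining from the first: starting from the 14×4 cube (56.00 mm²), the r=5 sphere at (4, -1) partially overlaps it — only the 26.72 mm² overlap (of its 74.47 mm²) is removed, clipping the outline; the 21×29 cube at (15, 13) misses the remaining region (no effect) — area = 29.28 mm². At z = 9.12: the cube is present — its section is the full 14×4 rectangle (area 56.00 mm²); the r=5 sphere at (4, -1) slices to a regular 12-gon of circumradius 1.912 (√(r²−h²) with h=4.62 from center) (area = (12/2)·1.912²·sin(360°/12) = 10.97 mm²); the cube at (15, 13) is present — its section is the full 21×29 rectangle (area 609.00 mm²); After the difference (first − rest): starting from the 14×4 cube (56.00 mm²), the r=5 sphere at (4, -1) partially overlaps it — only the 1.93 mm² overlap (of its 10.97 mm²) is removed, clipping the outline; the 21×29 cube at (15, 13) misses the remaining region (no effect) — area = 54.07 mm². Checking containment: at z = 9.12 the cross-section extends beyond the z = 4.92 cross-section by about 24.79 mm².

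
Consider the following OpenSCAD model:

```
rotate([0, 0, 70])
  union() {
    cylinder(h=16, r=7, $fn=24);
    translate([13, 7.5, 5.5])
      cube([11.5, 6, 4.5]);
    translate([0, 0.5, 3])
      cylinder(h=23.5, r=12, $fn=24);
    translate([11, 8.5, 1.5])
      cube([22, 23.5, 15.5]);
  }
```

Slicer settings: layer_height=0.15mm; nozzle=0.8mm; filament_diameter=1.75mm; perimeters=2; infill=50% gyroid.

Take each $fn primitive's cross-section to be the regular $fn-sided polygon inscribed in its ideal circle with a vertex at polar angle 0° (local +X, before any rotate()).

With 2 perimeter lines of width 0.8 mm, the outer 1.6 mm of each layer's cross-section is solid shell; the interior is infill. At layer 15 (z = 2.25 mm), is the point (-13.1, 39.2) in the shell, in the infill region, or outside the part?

shell

At z = 2.25 mm: the cylinder: section is a regular 24-gon, circumradius r=7; the cube at (13, 7.5) is not intersected at this z (z outside [5.5, 10]); the cylinder at (0, 0.5) does not reach this height (z outside [3, 26.5]); the cube at (11, 8.5) is present — its section is the full 22×23.5 rectangle; Combining (union): the 2 present regions are separate (no shared area or edge), so areas and boundary lengths simply add and each stays a separate island — 2 connected regions; (whole slice rotated 70° about Z — lengths, areas and connectivity unchanged). Overall, the cross-section has 2 separate islands. Undo the 70° rotation: the query point maps to (32.355, 25.717) in the un-rotated model frame. The nearest boundary edge runs (33.00, 32.00)→(33.00, 8.50); distance from the point to it = 0.64 mm. (Shell/infill is judged within the island containing the point — the largest one.) The point is inside the cross-section, 0.64 mm from the nearest boundary — within the 1.6 mm shell band (2 × 0.8).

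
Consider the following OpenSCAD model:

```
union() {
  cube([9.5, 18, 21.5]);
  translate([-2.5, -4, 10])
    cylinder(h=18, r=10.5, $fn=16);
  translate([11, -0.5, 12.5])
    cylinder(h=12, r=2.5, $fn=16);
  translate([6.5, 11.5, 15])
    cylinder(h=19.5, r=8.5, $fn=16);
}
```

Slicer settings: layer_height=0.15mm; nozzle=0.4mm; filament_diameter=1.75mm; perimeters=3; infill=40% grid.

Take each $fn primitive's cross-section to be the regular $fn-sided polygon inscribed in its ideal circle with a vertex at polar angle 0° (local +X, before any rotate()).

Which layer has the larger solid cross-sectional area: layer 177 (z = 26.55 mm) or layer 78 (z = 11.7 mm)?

layer 177 (z = 26.55 mm)

Layer 177 (z = 26.55): the cube does not reach this height (z outside [0, 21.5]); the cylinder at (-2.5, -4): section is a regular 16-gon, circumradius r=10.5 (area = (16/2)·10.500²·sin(360°/16) = 337.53 mm²); the cylinder at (11, -0.5) does not reach this height (z outside [12.5, 24.5]); the r=8.5 cylinder at (6.5, 11.5) gives a regular 16-gon of circumradius 8.5 (constant along its height) (area = (16/2)·8.500²·sin(360°/16) = 221.19 mm²); Merging all regions: the regions partially overlap — summed areas 558.72 mm² minus the doubly-counted overlap 3.15 mm² gives 555.57 mm² — area = 555.57 mm². So its area = 555.57 mm². Layer 78 (z = 11.7): the cube is present — its section is the full 9.5×18 rectangle (area 171.00 mm²); the cylinder at (-2.5, -4): section is a regular 16-gon, circumradius r=10.5 (area = (16/2)·10.500²·sin(360°/16) = 337.53 mm²); the cylinder at (11, -0.5) does not reach this height (z outside [12.5, 24.5]); the cylinder at (6.5, 11.5) is not intersected at this z (z outside [15, 34.5]); Taking the union: the regions partially overlap — summed areas 508.53 mm² minus the doubly-counted overlap 28.34 mm² gives 480.18 mm² — area = 480.18 mm². So its area = 480.18 mm². Layer 177 is larger (555.57 vs 480.18 mm²).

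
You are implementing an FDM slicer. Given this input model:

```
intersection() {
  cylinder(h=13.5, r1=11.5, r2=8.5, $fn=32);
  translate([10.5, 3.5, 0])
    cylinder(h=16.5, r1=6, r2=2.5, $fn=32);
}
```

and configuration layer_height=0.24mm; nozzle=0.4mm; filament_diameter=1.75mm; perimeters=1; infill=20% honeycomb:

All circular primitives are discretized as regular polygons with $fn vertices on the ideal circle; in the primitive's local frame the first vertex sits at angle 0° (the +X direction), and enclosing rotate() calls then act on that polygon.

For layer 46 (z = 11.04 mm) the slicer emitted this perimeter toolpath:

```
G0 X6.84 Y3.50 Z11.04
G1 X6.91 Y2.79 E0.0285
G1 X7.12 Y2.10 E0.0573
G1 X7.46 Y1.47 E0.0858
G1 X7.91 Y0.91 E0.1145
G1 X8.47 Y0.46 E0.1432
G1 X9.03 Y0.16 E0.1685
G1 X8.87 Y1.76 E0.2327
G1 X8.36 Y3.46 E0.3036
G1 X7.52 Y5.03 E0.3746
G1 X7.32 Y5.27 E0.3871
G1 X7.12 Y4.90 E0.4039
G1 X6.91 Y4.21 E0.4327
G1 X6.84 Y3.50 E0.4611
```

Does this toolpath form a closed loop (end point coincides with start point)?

yes

Start point (G0): (6.84, 3.50). End point (last G1): the path returns to the start — closed.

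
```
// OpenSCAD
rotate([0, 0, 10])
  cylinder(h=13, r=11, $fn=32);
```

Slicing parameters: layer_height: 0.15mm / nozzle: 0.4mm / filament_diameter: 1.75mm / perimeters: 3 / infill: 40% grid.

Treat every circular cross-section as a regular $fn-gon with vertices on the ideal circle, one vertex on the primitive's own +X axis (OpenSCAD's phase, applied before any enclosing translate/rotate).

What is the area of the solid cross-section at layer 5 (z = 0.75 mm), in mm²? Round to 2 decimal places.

377.69 mm²

At z = 0.75 mm: the r=11 cylinder gives a regular 32-gon of circumradius 11 (constant along its height) (area = (32/2)·11.000²·sin(360°/32) = 377.69 mm²); (rotated 10° about Z; rotation is an isometry so areas/perimeters/island counts are preserved). Overall, the cross-section is a single solid region. Net area = 377.69 mm².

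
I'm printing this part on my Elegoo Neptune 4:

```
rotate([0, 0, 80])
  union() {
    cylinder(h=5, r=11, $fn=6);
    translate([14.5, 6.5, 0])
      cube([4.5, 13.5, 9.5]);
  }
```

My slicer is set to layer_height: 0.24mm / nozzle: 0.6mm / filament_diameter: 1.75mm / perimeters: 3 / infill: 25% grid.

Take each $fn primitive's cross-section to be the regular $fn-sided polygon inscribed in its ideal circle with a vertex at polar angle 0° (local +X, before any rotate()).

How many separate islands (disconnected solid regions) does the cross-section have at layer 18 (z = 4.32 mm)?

At z = 4.32 mm: the r=11 cylinder contributes a regular 6-gon of circumradius 11; the cube at (14.5, 6.5) (footprint 4.5×13.5) is included at this height; Merging all regions: the 2 present regions are separate (no shared area or edge), so areas and boundary lengths simply add and each stays a separate island — 2 connected regions; (whole slice rotated 80° about Z — lengths, areas and connectivity unchanged). Overall, the cross-section has 2 separate islands. Island count = 2.

2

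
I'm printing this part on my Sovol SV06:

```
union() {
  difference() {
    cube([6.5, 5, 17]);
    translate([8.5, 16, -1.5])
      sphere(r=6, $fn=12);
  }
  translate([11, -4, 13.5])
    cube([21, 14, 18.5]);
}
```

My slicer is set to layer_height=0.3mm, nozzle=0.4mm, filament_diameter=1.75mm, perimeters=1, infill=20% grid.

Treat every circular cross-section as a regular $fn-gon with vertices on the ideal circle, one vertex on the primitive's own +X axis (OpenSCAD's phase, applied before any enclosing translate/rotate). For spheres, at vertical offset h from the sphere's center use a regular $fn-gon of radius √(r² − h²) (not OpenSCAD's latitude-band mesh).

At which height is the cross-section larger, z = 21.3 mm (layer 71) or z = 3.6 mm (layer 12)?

layer 71 (z = 21.3 mm)

Layer 71 (z = 21.3): the cube does not reach this height (z outside [0, 17]); the sphere at (8.5, 16) does not reach this height (|z−center|=22.800 > r=6); Taking the first minus the rest: the first operand is absent here, so nothing remains; the cube at (11, -4) (footprint 21×14) is included at this height (area 294.00 mm²); Taking the union: only the 21×14 cube at (11, -4) is present, so the union is just that shape — area = 294.00 mm². So its area = 294.00 mm². Layer 12 (z = 3.6): the cube is present — its section is the full 6.5×5 rectangle (area 32.50 mm²); the sphere at (8.5, 16): section is a regular 12-gon, circumradius = √(r²−h²) = √(6²−5.1²) = 3.161 (area = (12/2)·3.161²·sin(360°/12) = 29.97 mm²); After the difference (first − rest): starting from the 6.5×5 cube (32.50 mm²), the r=6 sphere at (8.5, 16) misses the remaining region (no effect) — area = 32.50 mm²; the cube at (11, -4) is absent (z outside [13.5, 32]); Taking the union: only the result so far is present, so the union is just that shape — area = 32.50 mm². So its area = 32.50 mm². Layer 71 is larger (294.00 vs 32.50 mm²).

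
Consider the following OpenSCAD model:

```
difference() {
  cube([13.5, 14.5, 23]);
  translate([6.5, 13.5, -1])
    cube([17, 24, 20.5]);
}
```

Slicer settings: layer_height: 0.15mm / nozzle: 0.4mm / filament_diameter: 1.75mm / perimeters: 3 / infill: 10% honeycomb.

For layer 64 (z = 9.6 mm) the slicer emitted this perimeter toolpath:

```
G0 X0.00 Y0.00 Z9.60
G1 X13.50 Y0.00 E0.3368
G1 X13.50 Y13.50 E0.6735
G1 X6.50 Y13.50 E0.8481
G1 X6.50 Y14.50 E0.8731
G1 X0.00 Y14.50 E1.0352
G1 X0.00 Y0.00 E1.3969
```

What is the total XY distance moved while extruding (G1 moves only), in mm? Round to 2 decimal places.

Sum the Euclidean lengths of each G1 segment: total = 56.00 mm.

56.00 mm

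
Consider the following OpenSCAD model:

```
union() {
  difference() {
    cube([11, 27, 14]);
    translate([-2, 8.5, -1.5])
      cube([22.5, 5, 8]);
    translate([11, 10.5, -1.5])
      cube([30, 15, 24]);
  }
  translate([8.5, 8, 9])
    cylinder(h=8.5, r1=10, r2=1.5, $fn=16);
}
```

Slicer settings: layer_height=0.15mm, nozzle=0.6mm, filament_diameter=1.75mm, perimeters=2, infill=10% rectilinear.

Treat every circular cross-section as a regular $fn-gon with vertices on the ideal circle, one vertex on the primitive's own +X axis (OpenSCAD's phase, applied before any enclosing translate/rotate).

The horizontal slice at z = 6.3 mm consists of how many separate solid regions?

At z = 6.3 mm: the cube (footprint 11×27) is included at this height; the 22.5×5 cube at (-2, 8.5) contributes its full rectangle; the 30×15 cube at (11, 10.5) contributes its full rectangle; After the difference (first − rest): starting from the 11×27 cube, the 22.5×5 cube at (-2, 8.5) partially overlaps it — only the 55.00 mm² overlap (of its 112.50 mm²) is removed, clipping the outline; the 30×15 cube at (11, 10.5) misses the remaining region (no effect) — 2 connected regions; the cone at (8.5, 8) does not reach this height (z outside [9, 17.5]); Combining (union): only that combined region is present, so the union is just that shape — 2 connected regions. The result has 2 disconnected regions.

2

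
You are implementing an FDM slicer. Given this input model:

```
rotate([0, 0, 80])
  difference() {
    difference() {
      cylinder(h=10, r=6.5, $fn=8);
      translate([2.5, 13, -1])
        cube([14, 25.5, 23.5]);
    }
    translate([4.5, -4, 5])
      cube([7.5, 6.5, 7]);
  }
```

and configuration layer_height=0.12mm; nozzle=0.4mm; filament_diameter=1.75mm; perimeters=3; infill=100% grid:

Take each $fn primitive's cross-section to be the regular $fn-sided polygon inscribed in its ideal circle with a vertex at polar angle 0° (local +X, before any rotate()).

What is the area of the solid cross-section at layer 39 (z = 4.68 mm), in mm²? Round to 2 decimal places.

At z = 4.68 mm: the cylinder: section is a regular 8-gon, circumradius r=6.5 (area = (8/2)·6.500²·sin(360°/8) = 119.50 mm²); the cube at (2.5, 13) (footprint 14×25.5) is included at this height (area 357.00 mm²); Subtracting the remaining from the first: starting from the r=6.5 cylinder (119.50 mm²), the 14×25.5 cube at (2.5, 13) misses the remaining region (no effect) — area = 119.50 mm²; the cube at (4.5, -4) is not intersected at this z (z outside [5, 12]); Taking the first minus the rest: none of the subtracted shapes is present at this height, so the result so far is unchanged — area = 119.50 mm²; (whole slice rotated 80° about Z — lengths, areas and connectivity unchanged). Overall, the cross-section is a single solid region. Net area = 119.50 mm².

119.50 mm²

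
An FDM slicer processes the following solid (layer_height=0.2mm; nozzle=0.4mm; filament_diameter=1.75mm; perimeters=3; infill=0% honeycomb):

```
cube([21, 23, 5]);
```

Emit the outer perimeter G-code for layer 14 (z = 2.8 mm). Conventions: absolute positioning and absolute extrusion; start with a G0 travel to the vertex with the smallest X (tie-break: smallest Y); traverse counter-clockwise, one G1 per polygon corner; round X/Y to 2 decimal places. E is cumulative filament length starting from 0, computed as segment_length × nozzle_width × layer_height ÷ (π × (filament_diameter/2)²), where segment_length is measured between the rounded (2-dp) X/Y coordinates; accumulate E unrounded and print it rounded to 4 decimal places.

At z = 2.8 mm: the 21×23 cube contributes its full rectangle. The outline is a single polygon with 4 vertices. Extrusion per mm of travel: 0.4 × 0.2 / (π × 0.875²) = 0.033260. Accumulating E over each segment gives final E = 2.9269.

G0 X0.00 Y0.00 Z2.80
G1 X21.00 Y0.00 E0.6985
G1 X21.00 Y23.00 E1.4634
G1 X0.00 Y23.00 E2.1619
G1 X0.00 Y0.00 E2.9269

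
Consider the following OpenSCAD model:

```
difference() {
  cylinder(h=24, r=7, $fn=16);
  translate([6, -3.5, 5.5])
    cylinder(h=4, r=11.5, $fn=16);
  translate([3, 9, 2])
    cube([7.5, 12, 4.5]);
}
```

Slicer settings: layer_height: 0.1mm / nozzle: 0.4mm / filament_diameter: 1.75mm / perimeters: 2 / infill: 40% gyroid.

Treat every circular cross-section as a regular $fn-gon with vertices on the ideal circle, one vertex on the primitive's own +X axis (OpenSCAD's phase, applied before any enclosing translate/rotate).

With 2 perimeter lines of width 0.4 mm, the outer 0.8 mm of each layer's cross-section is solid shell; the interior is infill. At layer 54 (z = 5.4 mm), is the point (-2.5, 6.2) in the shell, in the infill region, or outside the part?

At z = 5.4 mm: the cylinder: section is a regular 16-gon, circumradius r=7; the cylinder at (6, -3.5) is not intersected at this z (z outside [5.5, 9.5]); the 7.5×12 cube at (3, 9) contributes its full rectangle; Subtracting the remaining from the first: starting from the r=7 cylinder, the 7.5×12 cube at (3, 9) misses the remaining region (no effect) — 1 connected region. Overall, the cross-section is a single solid region. The nearest boundary edge runs (-2.68, 6.47)→(0.00, 7.00); distance from the point to it = 0.30 mm. The point is inside the cross-section, 0.30 mm from the nearest boundary — within the 0.8 mm shell band (2 × 0.4).

shell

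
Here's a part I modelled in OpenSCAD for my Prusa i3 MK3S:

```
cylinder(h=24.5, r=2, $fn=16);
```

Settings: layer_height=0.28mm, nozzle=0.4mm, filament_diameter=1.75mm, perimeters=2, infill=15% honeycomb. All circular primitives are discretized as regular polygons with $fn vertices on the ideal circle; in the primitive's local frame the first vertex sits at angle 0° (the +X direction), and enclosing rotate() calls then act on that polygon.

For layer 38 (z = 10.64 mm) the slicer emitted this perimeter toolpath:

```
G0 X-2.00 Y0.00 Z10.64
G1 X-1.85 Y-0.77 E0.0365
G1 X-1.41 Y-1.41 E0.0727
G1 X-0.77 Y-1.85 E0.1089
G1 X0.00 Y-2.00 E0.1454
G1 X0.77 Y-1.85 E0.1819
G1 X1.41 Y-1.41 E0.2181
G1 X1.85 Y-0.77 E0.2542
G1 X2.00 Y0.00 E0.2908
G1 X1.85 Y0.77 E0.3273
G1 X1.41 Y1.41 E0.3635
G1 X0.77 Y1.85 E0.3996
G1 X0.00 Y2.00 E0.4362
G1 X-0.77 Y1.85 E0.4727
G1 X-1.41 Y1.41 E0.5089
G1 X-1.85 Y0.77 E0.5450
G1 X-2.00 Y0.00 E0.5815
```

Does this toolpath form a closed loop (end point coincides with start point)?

Start point (G0): (-2.00, 0.00). End point (last G1): the path returns to the start — closed.

yes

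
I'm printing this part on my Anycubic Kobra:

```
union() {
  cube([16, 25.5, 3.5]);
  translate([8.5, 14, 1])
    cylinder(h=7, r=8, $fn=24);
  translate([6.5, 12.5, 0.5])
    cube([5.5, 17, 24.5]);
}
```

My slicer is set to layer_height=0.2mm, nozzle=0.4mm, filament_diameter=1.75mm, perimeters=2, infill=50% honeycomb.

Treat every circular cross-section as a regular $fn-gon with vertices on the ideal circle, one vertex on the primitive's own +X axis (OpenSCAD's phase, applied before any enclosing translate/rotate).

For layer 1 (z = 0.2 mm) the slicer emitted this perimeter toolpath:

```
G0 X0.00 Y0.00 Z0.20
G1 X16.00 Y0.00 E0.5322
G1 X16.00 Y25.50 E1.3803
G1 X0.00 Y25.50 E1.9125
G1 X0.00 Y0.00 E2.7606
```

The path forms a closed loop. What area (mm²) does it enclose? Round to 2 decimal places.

Apply the shoelace formula to the sequence of (X, Y) vertices; enclosed area = 408.00 mm².

408.00 mm²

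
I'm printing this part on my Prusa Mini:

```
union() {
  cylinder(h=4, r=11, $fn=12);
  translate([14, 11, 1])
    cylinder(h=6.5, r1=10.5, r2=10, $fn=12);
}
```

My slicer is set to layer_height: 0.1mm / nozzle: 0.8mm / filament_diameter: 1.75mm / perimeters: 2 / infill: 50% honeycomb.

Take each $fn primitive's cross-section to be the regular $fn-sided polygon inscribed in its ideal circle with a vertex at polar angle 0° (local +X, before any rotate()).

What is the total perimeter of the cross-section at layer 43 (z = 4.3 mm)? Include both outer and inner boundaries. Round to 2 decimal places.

63.65 mm

At z = 4.3 mm: the cylinder does not reach this height (z outside [0, 4]); the cone at (14, 11) contributes a regular 12-gon of circumradius 10.246 (interpolated between r1=10.5 and r2=10 at t=0.508) (perimeter = 2·12·10.246·sin(180°/12) = 63.65 mm); Combining (union): only the cone at (14, 11) is present, so the union is just that shape — boundary = 63.65 mm. Overall, the cross-section is a single solid region. Total boundary length (outer) = 63.65 mm.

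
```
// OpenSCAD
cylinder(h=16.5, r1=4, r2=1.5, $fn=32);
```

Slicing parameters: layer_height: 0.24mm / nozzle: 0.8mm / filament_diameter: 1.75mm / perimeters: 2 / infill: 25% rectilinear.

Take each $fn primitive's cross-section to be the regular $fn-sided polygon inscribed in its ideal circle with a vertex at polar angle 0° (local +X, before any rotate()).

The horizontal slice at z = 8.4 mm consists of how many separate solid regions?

1

At z = 8.4 mm: the cone contributes a regular 32-gon of circumradius 2.727 (interpolated between r1=4 and r2=1.5 at t=0.509). The result has 1 disconnected region.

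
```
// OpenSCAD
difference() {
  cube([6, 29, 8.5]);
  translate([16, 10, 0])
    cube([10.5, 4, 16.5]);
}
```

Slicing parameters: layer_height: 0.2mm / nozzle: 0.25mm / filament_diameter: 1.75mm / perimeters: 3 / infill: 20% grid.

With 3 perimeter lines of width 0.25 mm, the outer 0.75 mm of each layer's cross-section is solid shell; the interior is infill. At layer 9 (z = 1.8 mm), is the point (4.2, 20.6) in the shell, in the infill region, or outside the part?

infill

At z = 1.8 mm: the 6×29 cube contributes its full rectangle; the cube at (16, 10) (footprint 10.5×4) is included at this height; Subtracting the remaining from the first: starting from the 6×29 cube, the 10.5×4 cube at (16, 10) misses the remaining region (no effect) — 1 connected region. Overall, the cross-section is a single solid region. The nearest boundary edge runs (6.00, 29.00)→(6.00, 0.00); distance from the point to it = 1.80 mm. The point is inside the cross-section and 1.80 mm from the nearest boundary — more than the 0.75 mm shell width (3 × 0.25), so it's in the infill interior.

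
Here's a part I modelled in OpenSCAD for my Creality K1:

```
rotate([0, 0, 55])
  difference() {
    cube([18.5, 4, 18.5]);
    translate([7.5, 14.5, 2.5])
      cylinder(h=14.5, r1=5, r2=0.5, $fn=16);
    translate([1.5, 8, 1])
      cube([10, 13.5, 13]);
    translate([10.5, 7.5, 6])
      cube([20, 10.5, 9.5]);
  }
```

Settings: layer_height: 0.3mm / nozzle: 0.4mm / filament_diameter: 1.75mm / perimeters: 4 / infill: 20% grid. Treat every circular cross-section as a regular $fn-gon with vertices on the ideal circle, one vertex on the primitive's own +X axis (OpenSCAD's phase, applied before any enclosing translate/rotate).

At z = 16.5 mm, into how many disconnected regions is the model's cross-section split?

1

At z = 16.5 mm: the cube is present — its section is the full 18.5×4 rectangle; the cone at (7.5, 14.5) contributes a regular 16-gon of circumradius 0.655 (interpolated between r1=5 and r2=0.5 at t=0.966); the cube at (1.5, 8) is not intersected at this z (z outside [1, 14]); the cube at (10.5, 7.5) is absent (z outside [6, 15.5]); After the difference (first − rest): starting from the 18.5×4 cube, the cone at (7.5, 14.5) misses the remaining region (no effect) — 1 connected region; (whole slice rotated 55° about Z — lengths, areas and connectivity unchanged). The result has 1 disconnected region.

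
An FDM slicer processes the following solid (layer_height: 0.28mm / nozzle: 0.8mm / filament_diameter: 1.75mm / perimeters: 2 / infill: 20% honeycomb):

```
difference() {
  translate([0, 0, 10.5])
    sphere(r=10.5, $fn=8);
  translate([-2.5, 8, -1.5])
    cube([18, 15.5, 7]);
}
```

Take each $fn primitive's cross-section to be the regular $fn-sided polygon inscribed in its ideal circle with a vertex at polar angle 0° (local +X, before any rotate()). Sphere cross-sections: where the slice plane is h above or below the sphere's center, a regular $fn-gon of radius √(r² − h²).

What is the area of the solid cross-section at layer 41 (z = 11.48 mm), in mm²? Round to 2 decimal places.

309.12 mm²

At z = 11.48 mm: the r=10.5 sphere slices to a regular 8-gon of circumradius 10.454 (√(r²−h²) with h=0.98 from center) (area = (8/2)·10.454²·sin(360°/8) = 309.12 mm²); the cube at (-2.5, 8) is absent (z outside [-1.5, 5.5]); Taking the first minus the rest: none of the subtracted shapes is present at this height, so the r=10.5 sphere is unchanged — area = 309.12 mm². Overall, the cross-section is a single solid region. Net area = 309.12 mm².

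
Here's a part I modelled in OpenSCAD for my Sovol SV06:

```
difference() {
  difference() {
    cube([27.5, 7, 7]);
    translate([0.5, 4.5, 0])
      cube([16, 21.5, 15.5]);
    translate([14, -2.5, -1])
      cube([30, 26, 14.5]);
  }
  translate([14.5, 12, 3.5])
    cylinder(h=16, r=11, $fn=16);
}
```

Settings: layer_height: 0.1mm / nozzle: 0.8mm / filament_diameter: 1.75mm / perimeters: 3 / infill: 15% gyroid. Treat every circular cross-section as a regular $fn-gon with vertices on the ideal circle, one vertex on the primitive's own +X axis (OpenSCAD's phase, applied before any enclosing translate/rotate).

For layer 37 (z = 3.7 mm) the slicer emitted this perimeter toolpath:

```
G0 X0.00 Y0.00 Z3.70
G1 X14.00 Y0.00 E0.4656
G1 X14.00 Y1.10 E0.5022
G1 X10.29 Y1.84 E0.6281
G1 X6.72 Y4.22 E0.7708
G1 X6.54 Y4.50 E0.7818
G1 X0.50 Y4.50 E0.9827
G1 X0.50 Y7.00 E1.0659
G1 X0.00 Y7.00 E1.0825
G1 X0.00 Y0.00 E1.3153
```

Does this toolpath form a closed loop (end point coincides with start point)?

yes

Start point (G0): (0.00, 0.00). End point (last G1): the path returns to the start — closed.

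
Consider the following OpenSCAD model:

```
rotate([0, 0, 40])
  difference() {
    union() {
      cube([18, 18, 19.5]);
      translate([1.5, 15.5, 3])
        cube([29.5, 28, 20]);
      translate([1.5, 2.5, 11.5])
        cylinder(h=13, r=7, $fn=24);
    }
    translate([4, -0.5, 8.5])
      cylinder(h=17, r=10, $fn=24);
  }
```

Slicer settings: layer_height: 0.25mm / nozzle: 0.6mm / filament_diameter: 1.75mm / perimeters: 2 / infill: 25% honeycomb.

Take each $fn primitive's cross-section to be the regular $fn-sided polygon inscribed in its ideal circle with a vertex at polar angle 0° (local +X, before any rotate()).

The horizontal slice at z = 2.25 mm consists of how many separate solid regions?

At z = 2.25 mm: the cube (footprint 18×18) is included at this height; the cube at (1.5, 15.5) is not intersected at this z (z outside [3, 23]); the cylinder at (1.5, 2.5) does not reach this height (z outside [11.5, 24.5]); Merging all regions: only the 18×18 cube is present, so the union is just that shape — 1 connected region; the cylinder at (4, -0.5) is absent (z outside [8.5, 25.5]); Subtracting the remaining from the first: none of the subtracted shapes is present at this height, so that combined region is unchanged — 1 connected region; (rotated 40° about Z; rotation is an isometry so areas/perimeters/island counts are preserved). The result has 1 disconnected region.

1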